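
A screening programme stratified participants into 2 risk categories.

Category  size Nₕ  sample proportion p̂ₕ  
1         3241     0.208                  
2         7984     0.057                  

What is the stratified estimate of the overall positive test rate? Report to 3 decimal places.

Wₕ = Nₕ/N with N = 11225: 0.2887, 0.7113.
p̂_st = 0.2887·0.208 + 0.7113·0.057 ≈ 0.10060... → 0.101.

0.101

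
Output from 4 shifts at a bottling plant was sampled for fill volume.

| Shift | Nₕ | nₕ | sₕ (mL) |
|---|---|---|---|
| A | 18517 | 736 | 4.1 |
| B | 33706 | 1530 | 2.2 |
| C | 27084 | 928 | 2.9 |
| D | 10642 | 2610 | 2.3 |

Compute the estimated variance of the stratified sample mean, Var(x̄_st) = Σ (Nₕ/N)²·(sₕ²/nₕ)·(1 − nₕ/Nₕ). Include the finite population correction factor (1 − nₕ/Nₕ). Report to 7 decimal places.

0.0021684

N = 89949; Wₕ = Nₕ/N.
shift A: (18517/89949)²·4.1²/736·(1 − 736/18517) = 0.0009294457
shift B: (33706/89949)²·2.2²/1530·(1 − 1530/33706) = 0.0004240338
shift C: (27084/89949)²·2.9²/928·(1 − 928/27084) = 0.0007934864
shift D: (10642/89949)²·2.3²/2610·(1 − 2610/10642) = 0.0000214126
Sum = 0.0021683785 → 0.0021684.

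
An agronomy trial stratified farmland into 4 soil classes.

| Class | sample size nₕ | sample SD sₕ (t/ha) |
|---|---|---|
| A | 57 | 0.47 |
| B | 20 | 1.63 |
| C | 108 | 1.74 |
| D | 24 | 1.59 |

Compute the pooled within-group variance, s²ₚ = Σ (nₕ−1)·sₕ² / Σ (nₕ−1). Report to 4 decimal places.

2.1705

A: (57−1)·0.47² = 56·0.2209 = 12.3704
B: (20−1)·1.63² = 19·2.6569 = 50.4811
C: (108−1)·1.74² = 107·3.0276 = 323.9532
D: (24−1)·1.59² = 23·2.5281 = 58.1463
Numerator = 444.951; denominator = Σ(nₕ−1) = 205.
s²ₚ = 444.951/205 = 2.170493... → 2.1705.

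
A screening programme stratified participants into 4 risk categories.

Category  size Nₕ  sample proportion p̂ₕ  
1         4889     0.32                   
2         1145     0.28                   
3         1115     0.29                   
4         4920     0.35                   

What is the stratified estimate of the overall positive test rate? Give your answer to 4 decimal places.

N = 4889 + 1145 + 1115 + 4920 = 12069.
Overall proportion = Σ (Nₕ/N)·p̂ₕ.
Σ Nₕp̂ₕ = 1564.48 + 320.6 + 323.35 + 1722 = 3930.43.
3930.43 / 12069 = 0.325663... → 0.3257.

0.3257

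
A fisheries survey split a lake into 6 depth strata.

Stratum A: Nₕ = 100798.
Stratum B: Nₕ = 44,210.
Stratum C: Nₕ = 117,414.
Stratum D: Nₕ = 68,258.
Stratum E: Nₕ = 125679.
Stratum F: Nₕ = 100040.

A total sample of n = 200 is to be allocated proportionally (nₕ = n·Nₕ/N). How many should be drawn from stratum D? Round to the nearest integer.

Share of stratum D = 68258/556399 = 0.12268.
Allocate 200 × 0.12268 = 24.536... → 25.

25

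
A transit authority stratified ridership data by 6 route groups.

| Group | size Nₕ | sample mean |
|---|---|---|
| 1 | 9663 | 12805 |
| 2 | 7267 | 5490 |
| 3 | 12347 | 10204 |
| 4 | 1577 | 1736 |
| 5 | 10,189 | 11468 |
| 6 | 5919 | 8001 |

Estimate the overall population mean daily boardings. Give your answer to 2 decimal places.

9721.95

N = 46962; weights Wₕ = Nₕ/N = (0.2058, 0.1547, 0.2629, 0.0336, 0.2170, 0.1260).
x̄_st = Σ Wₕ·x̄ₕ = 0.2058·12805 + 0.1547·5490 + 0.2629·10204 + 0.0336·1736 + 0.2170·11468 + 0.1260·8001 ≈ 9721.9534...
→ 9721.95.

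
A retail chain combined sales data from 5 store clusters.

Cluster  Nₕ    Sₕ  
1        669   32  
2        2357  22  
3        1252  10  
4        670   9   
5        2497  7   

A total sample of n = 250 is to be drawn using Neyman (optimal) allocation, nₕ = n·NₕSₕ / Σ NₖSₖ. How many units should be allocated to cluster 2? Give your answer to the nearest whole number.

119

1: NₕSₕ = 669·32 = 21408
2: NₕSₕ = 2357·22 = 51854
3: NₕSₕ = 1252·10 = 12520
4: NₕSₕ = 670·9 = 6030
5: NₕSₕ = 2497·7 = 17479
Σ NₕSₕ = 109291.
n_2 = 250·51854/109291 = 118.615... → 119.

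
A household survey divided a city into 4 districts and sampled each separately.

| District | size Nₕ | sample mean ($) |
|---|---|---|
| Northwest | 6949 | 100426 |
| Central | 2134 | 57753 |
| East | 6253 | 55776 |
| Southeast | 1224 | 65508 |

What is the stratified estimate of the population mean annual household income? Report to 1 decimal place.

N = 16560; weights Wₕ = Nₕ/N = (0.4196, 0.1289, 0.3776, 0.0739).
x̄_st = Σ Wₕ·x̄ₕ = 0.4196·100426 + 0.1289·57753 + 0.3776·55776 + 0.0739·65508 ≈ 75486.371...
→ 75486.4.

75486.4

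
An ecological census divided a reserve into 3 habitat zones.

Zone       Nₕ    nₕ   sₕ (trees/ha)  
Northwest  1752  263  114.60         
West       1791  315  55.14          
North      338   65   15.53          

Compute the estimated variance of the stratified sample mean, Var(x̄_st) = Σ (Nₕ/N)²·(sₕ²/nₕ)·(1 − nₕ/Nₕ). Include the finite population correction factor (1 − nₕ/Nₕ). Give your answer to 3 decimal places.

10.366

N = 3881; Wₕ = Nₕ/N.
zone Northwest: (1752/3881)²·114.60²/263·(1 − 263/1752) = 8.648783
zone West: (1791/3881)²·55.14²/315·(1 − 315/1791) = 1.694016
zone North: (338/3881)²·15.53²/65·(1 − 65/338) = 0.022731
Sum = 10.365531 → 10.366.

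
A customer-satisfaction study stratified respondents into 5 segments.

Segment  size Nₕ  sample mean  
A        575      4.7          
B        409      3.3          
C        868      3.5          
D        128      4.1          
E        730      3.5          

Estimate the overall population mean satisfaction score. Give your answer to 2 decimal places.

3.75

N = 2710; weights Wₕ = Nₕ/N = (0.2122, 0.1509, 0.3203, 0.0472, 0.2694).
x̄_st = Σ Wₕ·x̄ₕ = 0.2122·4.7 + 0.1509·3.3 + 0.3203·3.5 + 0.0472·4.1 + 0.2694·3.5 ≈ 3.7528...
→ 3.75.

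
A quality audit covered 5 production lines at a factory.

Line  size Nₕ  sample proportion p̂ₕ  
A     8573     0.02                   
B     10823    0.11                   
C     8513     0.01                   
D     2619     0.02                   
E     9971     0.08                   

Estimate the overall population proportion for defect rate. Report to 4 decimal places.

0.0567

Wₕ = Nₕ/N with N = 40499: 0.2117, 0.2672, 0.2102, 0.0647, 0.2462.
p̂_st = 0.2117·0.02 + 0.2672·0.11 + 0.2102·0.01 + 0.0647·0.02 + 0.2462·0.08 ≈ 0.056722... → 0.0567.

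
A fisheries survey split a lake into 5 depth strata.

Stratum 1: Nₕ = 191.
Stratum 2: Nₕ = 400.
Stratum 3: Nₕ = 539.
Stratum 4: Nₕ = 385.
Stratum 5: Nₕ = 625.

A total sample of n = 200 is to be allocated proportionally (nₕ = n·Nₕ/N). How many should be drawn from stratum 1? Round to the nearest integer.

18

N = 191 + 400 + 539 + 385 + 625 = 2140.
n_1 = 200·191/2140 = 17.850... → 18.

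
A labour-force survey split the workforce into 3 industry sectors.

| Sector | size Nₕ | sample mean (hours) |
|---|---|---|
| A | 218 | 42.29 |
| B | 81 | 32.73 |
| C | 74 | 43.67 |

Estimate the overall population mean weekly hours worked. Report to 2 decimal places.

N = 218 + 81 + 74 = 373.
Weight each subgroup mean by Nₕ/N and sum.
Σ Nₕx̄ₕ = 218·42.29 + 81·32.73 + 74·43.67 = 9219.22 + 2651.13 + 3231.58 = 15101.93.
Divide by N: 15101.93 / 373 = 40.4877... → 40.49.

40.49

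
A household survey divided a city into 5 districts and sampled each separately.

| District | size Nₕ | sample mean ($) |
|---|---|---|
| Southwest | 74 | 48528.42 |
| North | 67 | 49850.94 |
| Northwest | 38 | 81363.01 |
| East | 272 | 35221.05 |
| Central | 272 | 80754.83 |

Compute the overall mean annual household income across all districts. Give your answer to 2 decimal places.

57494.26

N = 74 + 67 + 38 + 272 + 272 = 723.
The stratified mean weights each stratum mean by its population share Nₕ/N.
Σ Nₕx̄ₕ = 74·48528.42 + 67·49850.94 + 38·81363.01 + 272·35221.05 + 272·80754.83 = 3591103.08 + 3340012.98 + 3091794.38 + 9580125.6 + 21965313.76 = 41568349.8.
Divide by N: 41568349.8 / 723 = 57494.2598... → 57494.26.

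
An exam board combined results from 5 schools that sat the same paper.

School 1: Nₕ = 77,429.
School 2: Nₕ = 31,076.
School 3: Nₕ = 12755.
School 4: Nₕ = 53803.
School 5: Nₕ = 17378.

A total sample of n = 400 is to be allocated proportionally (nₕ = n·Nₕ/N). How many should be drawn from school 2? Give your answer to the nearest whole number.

65

Share of school 2 = 31076/192441 = 0.16148.
Allocate 400 × 0.16148 = 64.593... → 65.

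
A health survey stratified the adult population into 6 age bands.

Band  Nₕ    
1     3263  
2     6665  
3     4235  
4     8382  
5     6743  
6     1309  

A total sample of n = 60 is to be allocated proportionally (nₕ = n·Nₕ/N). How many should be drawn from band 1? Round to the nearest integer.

Share of band 1 = 3263/30597 = 0.10664.
Allocate 60 × 0.10664 = 6.399... → 6.

6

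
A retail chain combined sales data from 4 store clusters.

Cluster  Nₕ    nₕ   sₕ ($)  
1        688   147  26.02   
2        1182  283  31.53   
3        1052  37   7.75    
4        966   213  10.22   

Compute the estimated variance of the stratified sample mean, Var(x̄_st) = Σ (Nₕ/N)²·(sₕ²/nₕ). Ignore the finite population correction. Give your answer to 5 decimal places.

0.61801

N = 3888. Term for each stratum: Wₕ²sₕ²/nₕ.
Var(x̄_st) = 0.14421871 + 0.32467133 + 0.11884493 + 0.03027080 = 0.61800578 → 0.61801.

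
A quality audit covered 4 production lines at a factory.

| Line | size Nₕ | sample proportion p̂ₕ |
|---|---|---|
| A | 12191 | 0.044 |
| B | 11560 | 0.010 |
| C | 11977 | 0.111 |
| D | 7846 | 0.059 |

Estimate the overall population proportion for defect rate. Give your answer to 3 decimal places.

N = 12191 + 11560 + 11977 + 7846 = 43574.
Overall proportion = Σ (Nₕ/N)·p̂ₕ.
Σ Nₕp̂ₕ = 536.404 + 115.6 + 1329.447 + 462.914 = 2444.365.
2444.365 / 43574 = 0.05610... → 0.056.

0.056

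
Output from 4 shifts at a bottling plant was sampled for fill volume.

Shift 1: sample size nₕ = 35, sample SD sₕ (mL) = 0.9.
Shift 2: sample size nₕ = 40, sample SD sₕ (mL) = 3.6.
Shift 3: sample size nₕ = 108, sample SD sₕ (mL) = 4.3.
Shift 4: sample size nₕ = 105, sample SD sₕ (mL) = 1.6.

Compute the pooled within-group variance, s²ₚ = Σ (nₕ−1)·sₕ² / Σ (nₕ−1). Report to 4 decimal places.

9.7805

Degrees of freedom: 34 + 39 + 107 + 104 = 284.
Σ(nₕ−1)sₕ² = 34·0.81 + 39·12.96 + 107·18.49 + 104·2.56 = 2777.65.
s²ₚ = 2777.65 / 284 = 9.780458... → 9.7805.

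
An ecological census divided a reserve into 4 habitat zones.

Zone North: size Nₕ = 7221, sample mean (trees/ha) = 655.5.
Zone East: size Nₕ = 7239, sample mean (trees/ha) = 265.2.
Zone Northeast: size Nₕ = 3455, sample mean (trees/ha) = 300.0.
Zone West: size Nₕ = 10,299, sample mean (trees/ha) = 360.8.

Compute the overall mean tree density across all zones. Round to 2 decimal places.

N = 7221 + 7239 + 3455 + 10299 = 28214.
Overall mean = Σ (Nₕ/N)·x̄ₕ — weight by population share, not a simple average.
Σ Nₕx̄ₕ = 7221·655.5 + 7239·265.2 + 3455·300.0 + 10299·360.8 = 4733365.5 + 1919782.8 + 1036500 + 3715879.2 = 11405527.5.
Divide by N: 11405527.5 / 28214 = 404.2506... → 404.25.

404.25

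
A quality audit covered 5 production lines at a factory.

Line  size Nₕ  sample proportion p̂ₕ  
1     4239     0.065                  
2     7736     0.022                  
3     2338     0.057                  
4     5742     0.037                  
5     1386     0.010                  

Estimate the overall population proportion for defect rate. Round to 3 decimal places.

0.038

N = 4239 + 7736 + 2338 + 5742 + 1386 = 21441.
Overall proportion = Σ (Nₕ/N)·p̂ₕ.
Σ Nₕp̂ₕ = 275.535 + 170.192 + 133.266 + 212.454 + 13.86 = 805.307.
805.307 / 21441 = 0.03756... → 0.038.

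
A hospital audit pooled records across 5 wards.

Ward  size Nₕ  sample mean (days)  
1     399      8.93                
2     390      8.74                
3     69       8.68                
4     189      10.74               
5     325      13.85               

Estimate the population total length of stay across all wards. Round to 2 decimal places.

1: 399·8.93 = 3563.07
2: 390·8.74 = 3408.6
3: 69·8.68 = 598.92
4: 189·10.74 = 2029.86
5: 325·13.85 = 4501.25
τ̂ = Σ Nₕx̄ₕ = 14101.70.

14101.70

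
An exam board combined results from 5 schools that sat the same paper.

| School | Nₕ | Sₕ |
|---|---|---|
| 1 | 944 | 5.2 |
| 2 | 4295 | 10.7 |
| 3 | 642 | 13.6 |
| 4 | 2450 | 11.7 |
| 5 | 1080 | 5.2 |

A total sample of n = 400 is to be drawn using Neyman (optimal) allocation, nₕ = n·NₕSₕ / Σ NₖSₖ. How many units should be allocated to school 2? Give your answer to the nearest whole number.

1: NₕSₕ = 944·5.2 = 4908.8
2: NₕSₕ = 4295·10.7 = 45956.5
3: NₕSₕ = 642·13.6 = 8731.2
4: NₕSₕ = 2450·11.7 = 28665
5: NₕSₕ = 1080·5.2 = 5616
Σ NₕSₕ = 93877.5.
n_2 = 400·45956.5/93877.5 = 195.815... → 196.

196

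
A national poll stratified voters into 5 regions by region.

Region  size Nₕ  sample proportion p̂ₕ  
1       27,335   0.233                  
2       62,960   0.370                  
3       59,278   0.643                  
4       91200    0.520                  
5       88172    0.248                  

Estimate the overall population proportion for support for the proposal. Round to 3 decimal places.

N = 27335 + 62960 + 59278 + 91200 + 88172 = 328945.
Overall proportion = Σ (Nₕ/N)·p̂ₕ.
Σ Nₕp̂ₕ = 6369.055 + 23295.2 + 38115.754 + 47424 + 21866.656 = 137070.665.
137070.665 / 328945 = 0.41670... → 0.417.

0.417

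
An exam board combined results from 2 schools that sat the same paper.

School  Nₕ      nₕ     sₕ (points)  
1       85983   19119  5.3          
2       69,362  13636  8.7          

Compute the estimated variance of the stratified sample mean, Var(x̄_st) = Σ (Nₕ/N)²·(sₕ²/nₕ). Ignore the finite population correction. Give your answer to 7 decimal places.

0.0015567

N = 155345. Term for each stratum: Wₕ²sₕ²/nₕ.
Var(x̄_st) = 0.0004501085 + 0.0011066242 = 0.0015567327 → 0.0015567.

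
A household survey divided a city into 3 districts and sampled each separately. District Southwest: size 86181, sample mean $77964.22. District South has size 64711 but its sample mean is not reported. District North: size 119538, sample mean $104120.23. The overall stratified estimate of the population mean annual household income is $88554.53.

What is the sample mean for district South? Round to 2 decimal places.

73904.64

Σ Nₕx̄ₕ = N·μ, so 64711·x̄_South = 270430·88554.53 − (86181·77964.22 + 119538·104120.23).
= 23947801547.9 − 19165358497.56 = 4782443050.34.
x̄_South = 4782443050.34 / 64711 = 73904.6383... → 73904.64.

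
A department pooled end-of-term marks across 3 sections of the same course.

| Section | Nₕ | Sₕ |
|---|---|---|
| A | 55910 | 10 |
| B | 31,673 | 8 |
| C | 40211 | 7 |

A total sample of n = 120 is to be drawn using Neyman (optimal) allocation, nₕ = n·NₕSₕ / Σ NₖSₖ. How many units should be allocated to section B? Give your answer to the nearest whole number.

Σ NₕSₕ = 55910·10 + 31673·8 + 40211·7 = 1093961.
Share for B: 253384/1093961 = 0.23162.
n_B = 120 × 0.23162 = 27.794... → 28.

28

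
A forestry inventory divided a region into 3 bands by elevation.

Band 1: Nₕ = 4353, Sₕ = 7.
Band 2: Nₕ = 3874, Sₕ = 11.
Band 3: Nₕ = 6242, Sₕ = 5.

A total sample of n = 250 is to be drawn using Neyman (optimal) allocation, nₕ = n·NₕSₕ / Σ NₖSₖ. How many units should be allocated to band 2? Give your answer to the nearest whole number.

1: NₕSₕ = 4353·7 = 30471
2: NₕSₕ = 3874·11 = 42614
3: NₕSₕ = 6242·5 = 31210
Σ NₕSₕ = 104295.
n_2 = 250·42614/104295 = 102.148... → 102.

102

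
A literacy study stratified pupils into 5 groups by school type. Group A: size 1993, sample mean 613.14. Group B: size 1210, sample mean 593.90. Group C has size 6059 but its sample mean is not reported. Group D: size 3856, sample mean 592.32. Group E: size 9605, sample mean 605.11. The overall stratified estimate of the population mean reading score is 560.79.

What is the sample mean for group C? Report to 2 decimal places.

446.63

Σ Nₕx̄ₕ = N·μ, so 6059·x̄_C = 22723·560.79 − (1993·613.14 + 1210·593.90 + 3856·592.32 + 9605·605.11).
= 12742831.17 − 10036674.49 = 2706156.68.
x̄_C = 2706156.68 / 6059 = 446.6342... → 446.63.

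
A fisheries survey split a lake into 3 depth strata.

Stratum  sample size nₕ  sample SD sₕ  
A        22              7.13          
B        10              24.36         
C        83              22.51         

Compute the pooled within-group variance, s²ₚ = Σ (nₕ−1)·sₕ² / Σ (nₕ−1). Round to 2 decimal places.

A: (22−1)·7.13² = 21·50.8369 = 1067.5749
B: (10−1)·24.36² = 9·593.4096 = 5340.6864
C: (83−1)·22.51² = 82·506.7001 = 41549.4082
Numerator = 47957.6695; denominator = Σ(nₕ−1) = 112.
s²ₚ = 47957.6695/112 = 428.1935... → 428.19.

428.19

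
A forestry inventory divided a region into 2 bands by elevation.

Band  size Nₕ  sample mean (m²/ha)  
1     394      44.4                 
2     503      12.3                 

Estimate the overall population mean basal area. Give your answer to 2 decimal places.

N = 394 + 503 = 897.
The stratified mean weights each stratum mean by its population share Nₕ/N.
Σ Nₕx̄ₕ = 394·44.4 + 503·12.3 = 17493.6 + 6186.9 = 23680.5.
Divide by N: 23680.5 / 897 = 26.3997... → 26.40.

26.40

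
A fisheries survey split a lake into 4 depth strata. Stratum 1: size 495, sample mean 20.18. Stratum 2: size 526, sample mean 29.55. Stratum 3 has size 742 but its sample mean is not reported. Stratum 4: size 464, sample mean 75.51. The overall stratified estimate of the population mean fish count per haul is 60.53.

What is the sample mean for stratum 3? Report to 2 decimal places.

N = 495 + 526 + 742 + 464 = 2227.
Overall total = μ·N = 60.53·2227 = 134800.31.
Subtract the known strata: 495·20.18 + 526·29.55 + 464·75.51 = 60569.04.
Remaining total for stratum 3: 134800.31 − 60569.04 = 74231.27.
Divide by its size: 74231.27 / 742 = 100.0421... → 100.04.

100.04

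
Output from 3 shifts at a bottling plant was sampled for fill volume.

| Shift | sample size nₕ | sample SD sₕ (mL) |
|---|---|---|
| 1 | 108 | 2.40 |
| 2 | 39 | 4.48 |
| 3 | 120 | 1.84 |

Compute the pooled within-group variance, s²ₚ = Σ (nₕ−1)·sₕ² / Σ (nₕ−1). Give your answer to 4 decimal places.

1: (108−1)·2.40² = 107·5.76 = 616.32
2: (39−1)·4.48² = 38·20.0704 = 762.6752
3: (120−1)·1.84² = 119·3.3856 = 402.8864
Numerator = 1781.8816; denominator = Σ(nₕ−1) = 264.
s²ₚ = 1781.8816/264 = 6.749552... → 6.7496.

6.7496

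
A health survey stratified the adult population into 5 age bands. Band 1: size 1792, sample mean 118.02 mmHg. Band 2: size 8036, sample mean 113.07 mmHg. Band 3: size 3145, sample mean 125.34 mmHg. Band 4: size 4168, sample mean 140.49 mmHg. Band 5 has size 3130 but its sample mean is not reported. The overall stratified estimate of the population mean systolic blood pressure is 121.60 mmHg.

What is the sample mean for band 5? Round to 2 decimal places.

116.64

Σ Nₕx̄ₕ = N·μ, so 3130·x̄_5 = 20271·121.60 − (1792·118.02 + 8036·113.07 + 3145·125.34 + 4168·140.49).
= 2464953.6 − 2099878.98 = 365074.62.
x̄_5 = 365074.62 / 3130 = 116.6373... → 116.64.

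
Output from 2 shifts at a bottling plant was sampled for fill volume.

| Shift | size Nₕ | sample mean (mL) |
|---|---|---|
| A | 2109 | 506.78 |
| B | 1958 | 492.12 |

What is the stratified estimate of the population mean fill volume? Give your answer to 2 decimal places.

499.72

N = 2109 + 1958 = 4067.
Weight each subgroup mean by Nₕ/N and sum.
Σ Nₕx̄ₕ = 2109·506.78 + 1958·492.12 = 1068799.02 + 963570.96 = 2032369.98.
Divide by N: 2032369.98 / 4067 = 499.7221... → 499.72.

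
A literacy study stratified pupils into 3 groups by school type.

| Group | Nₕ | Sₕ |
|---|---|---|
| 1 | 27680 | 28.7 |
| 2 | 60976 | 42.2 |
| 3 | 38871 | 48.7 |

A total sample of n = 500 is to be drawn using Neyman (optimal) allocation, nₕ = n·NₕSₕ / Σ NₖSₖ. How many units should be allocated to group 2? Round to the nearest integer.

1: NₕSₕ = 27680·28.7 = 794416
2: NₕSₕ = 60976·42.2 = 2573187.2
3: NₕSₕ = 38871·48.7 = 1893017.7
Σ NₕSₕ = 5260620.9.
n_2 = 500·2573187.2/5260620.9 = 244.571... → 245.

245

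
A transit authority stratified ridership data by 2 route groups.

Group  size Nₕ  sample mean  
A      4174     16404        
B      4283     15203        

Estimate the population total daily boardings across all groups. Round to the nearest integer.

Estimate total by summing Nₕ·x̄ₕ over strata.
4174·16404 + 4283·15203 = 68470296 + 65114449 = 133584745.

133584745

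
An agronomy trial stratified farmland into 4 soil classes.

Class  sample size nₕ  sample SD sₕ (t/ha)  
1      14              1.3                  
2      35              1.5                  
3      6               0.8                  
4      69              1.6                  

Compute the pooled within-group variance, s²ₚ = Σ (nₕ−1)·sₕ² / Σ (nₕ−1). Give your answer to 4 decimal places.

Degrees of freedom: 13 + 34 + 5 + 68 = 120.
Σ(nₕ−1)sₕ² = 13·1.69 + 34·2.25 + 5·0.64 + 68·2.56 = 275.75.
s²ₚ = 275.75 / 120 = 2.297917... → 2.2979.

2.2979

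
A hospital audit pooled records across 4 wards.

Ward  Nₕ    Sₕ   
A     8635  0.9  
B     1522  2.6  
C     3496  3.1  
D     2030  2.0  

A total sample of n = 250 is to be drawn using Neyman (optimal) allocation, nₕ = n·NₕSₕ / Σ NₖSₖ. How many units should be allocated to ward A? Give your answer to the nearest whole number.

73

A: NₕSₕ = 8635·0.9 = 7771.5
B: NₕSₕ = 1522·2.6 = 3957.2
C: NₕSₕ = 3496·3.1 = 10837.6
D: NₕSₕ = 2030·2.0 = 4060
Σ NₕSₕ = 26626.3.
n_A = 250·7771.5/26626.3 = 72.968... → 73.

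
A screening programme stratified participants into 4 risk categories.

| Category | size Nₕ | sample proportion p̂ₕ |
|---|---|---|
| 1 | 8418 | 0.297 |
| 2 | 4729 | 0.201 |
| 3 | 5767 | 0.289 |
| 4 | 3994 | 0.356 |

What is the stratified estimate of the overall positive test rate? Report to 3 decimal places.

0.285

Wₕ = Nₕ/N with N = 22908: 0.3675, 0.2064, 0.2517, 0.1743.
p̂_st = 0.3675·0.297 + 0.2064·0.201 + 0.2517·0.289 + 0.1743·0.356 ≈ 0.28545... → 0.285.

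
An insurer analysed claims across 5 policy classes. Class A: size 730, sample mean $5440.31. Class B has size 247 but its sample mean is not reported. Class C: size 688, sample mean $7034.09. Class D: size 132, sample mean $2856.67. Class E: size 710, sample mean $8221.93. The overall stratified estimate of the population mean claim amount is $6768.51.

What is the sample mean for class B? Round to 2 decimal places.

7866.90

N = 730 + 247 + 688 + 132 + 710 = 2507.
Overall total = μ·N = 6768.51·2507 = 16968654.57.
Subtract the known strata: 730·5440.31 + 688·7034.09 + 132·2856.67 + 710·8221.93 = 15025530.96.
Remaining total for class B: 16968654.57 − 15025530.96 = 1943123.61.
Divide by its size: 1943123.61 / 247 = 7866.8972... → 7866.90.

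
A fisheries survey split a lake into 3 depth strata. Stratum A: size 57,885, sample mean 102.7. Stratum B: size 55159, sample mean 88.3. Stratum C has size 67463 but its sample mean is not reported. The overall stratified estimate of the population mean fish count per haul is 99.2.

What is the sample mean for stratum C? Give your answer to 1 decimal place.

105.1

Σ Nₕx̄ₕ = N·μ, so 67463·x̄_C = 180507·99.2 − (57885·102.7 + 55159·88.3).
= 17906294.4 − 10815329.2 = 7090965.2.
x̄_C = 7090965.2 / 67463 = 105.109... → 105.1.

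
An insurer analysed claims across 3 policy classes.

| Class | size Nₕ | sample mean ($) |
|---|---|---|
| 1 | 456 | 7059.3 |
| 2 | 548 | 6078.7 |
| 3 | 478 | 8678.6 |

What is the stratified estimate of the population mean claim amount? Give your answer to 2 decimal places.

7218.99

N = 1482; weights Wₕ = Nₕ/N = (0.3077, 0.3698, 0.3225).
x̄_st = Σ Wₕ·x̄ₕ = 0.3077·7059.3 + 0.3698·6078.7 + 0.3225·8678.6 ≈ 7218.9873...
→ 7218.99.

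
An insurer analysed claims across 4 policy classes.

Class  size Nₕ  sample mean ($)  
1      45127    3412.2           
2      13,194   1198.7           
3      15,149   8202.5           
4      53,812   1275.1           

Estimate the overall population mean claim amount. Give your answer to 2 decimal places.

2849.37

x̄_st = (Σ Nₕx̄ₕ) / (Σ Nₕ) = (45127·3412.2 + 13194·1198.7 + 15149·8202.5 + 53812·1275.1) / 127282
= 362673350.9 / 127282 = 2849.3687... → 2849.37.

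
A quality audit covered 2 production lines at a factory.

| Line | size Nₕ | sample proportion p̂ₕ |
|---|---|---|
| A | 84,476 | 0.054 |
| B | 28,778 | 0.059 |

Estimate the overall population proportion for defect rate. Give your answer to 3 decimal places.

0.055

N = 84476 + 28778 = 113254.
Overall proportion = Σ (Nₕ/N)·p̂ₕ.
Σ Nₕp̂ₕ = 4561.704 + 1697.902 = 6259.606.
6259.606 / 113254 = 0.05527... → 0.055.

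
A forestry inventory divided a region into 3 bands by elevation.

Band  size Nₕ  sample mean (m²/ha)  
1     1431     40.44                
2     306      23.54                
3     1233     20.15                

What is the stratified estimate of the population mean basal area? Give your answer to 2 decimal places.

30.28

x̄_st = (Σ Nₕx̄ₕ) / (Σ Nₕ) = (1431·40.44 + 306·23.54 + 1233·20.15) / 2970
= 89917.83 / 2970 = 30.2754... → 30.28.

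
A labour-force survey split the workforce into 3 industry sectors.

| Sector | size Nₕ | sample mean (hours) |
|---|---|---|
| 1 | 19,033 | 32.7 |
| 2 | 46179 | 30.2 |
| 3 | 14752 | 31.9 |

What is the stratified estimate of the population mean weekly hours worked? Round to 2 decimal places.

31.11

N = 19033 + 46179 + 14752 = 79964.
Weight each subgroup mean by Nₕ/N and sum.
Σ Nₕx̄ₕ = 19033·32.7 + 46179·30.2 + 14752·31.9 = 622379.1 + 1394605.8 + 470588.8 = 2487573.7.
Divide by N: 2487573.7 / 79964 = 31.1087... → 31.11.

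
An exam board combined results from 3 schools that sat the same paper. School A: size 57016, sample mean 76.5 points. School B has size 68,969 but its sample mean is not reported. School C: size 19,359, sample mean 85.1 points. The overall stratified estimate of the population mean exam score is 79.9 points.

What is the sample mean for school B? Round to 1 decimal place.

Σ Nₕx̄ₕ = N·μ, so 68969·x̄_B = 145344·79.9 − (57016·76.5 + 19359·85.1).
= 11612985.6 − 6009174.9 = 5603810.7.
x̄_B = 5603810.7 / 68969 = 81.251... → 81.3.

81.3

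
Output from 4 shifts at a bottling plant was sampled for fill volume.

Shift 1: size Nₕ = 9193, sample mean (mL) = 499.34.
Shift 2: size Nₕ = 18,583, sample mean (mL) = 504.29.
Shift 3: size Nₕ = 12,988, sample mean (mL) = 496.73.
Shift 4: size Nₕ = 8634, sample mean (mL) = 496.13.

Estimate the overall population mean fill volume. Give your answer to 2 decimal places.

N = 49398; weights Wₕ = Nₕ/N = (0.1861, 0.3762, 0.2629, 0.1748).
x̄_st = Σ Wₕ·x̄ₕ = 0.1861·499.34 + 0.3762·504.29 + 0.2629·496.73 + 0.1748·496.13 ≈ 499.9548...
→ 499.95.

499.95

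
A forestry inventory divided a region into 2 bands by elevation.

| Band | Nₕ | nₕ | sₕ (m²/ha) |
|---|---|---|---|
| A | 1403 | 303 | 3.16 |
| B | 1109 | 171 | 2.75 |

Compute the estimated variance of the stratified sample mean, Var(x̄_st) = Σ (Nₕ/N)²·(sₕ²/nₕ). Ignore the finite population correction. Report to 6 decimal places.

N = 2512. Term for each stratum: Wₕ²sₕ²/nₕ.
Var(x̄_st) = 0.010280343 + 0.008619719 = 0.018900062 → 0.018900.

0.018900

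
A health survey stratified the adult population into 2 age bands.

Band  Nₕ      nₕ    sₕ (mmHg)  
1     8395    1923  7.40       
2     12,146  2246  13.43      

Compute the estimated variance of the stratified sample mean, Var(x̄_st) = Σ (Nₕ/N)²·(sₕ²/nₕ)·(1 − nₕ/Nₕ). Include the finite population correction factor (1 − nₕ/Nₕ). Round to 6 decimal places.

0.026553

N = 20541. Term for each stratum: Wₕ²sₕ²/nₕ·(1−nₕ/Nₕ).
Var(x̄_st) = 0.003666910 + 0.022885878 = 0.026552788 → 0.026553.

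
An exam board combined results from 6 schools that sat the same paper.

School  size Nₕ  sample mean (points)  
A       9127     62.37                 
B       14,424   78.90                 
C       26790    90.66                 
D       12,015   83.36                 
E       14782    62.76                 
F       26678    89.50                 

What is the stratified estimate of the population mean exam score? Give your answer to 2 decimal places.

N = 9127 + 14424 + 26790 + 12015 + 14782 + 26678 = 103816.
Overall mean = Σ (Nₕ/N)·x̄ₕ — weight by population share, not a simple average.
Σ Nₕx̄ₕ = 9127·62.37 + 14424·78.90 + 26790·90.66 + 12015·83.36 + 14782·62.76 + 26678·89.50 = 569250.99 + 1138053.6 + 2428781.4 + 1001570.4 + 927718.32 + 2387681 = 8453055.71.
Divide by N: 8453055.71 / 103816 = 81.4234... → 81.42.

81.42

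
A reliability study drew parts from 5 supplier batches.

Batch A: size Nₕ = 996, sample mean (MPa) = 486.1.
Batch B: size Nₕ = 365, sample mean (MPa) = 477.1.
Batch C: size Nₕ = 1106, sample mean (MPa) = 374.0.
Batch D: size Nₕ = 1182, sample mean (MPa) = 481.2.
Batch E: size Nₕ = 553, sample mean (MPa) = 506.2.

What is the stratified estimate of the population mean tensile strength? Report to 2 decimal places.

N = 996 + 365 + 1106 + 1182 + 553 = 4202.
Weight each subgroup mean by Nₕ/N and sum.
Σ Nₕx̄ₕ = 996·486.1 + 365·477.1 + 1106·374.0 + 1182·481.2 + 553·506.2 = 484155.6 + 174141.5 + 413644 + 568778.4 + 279928.6 = 1920648.1.
Divide by N: 1920648.1 / 4202 = 457.0795... → 457.08.

457.08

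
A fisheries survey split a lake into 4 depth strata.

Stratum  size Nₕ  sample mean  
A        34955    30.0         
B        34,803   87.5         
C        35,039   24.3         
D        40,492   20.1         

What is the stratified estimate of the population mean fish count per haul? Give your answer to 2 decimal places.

39.64

N = 145289; weights Wₕ = Nₕ/N = (0.2406, 0.2395, 0.2412, 0.2787).
x̄_st = Σ Wₕ·x̄ₕ = 0.2406·30.0 + 0.2395·87.5 + 0.2412·24.3 + 0.2787·20.1 ≈ 39.6400...
→ 39.64.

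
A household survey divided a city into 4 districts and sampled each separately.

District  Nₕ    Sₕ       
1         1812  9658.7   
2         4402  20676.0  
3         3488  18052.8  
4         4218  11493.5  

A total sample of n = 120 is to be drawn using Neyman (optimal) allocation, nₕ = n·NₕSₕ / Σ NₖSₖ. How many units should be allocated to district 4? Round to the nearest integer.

26

Σ NₕSₕ = 1812·9658.7 + 4402·20676.0 + 3488·18052.8 + 4218·11493.5 = 219965065.8.
Share for 4: 48479583/219965065.8 = 0.22040.
n_4 = 120 × 0.22040 = 26.448... → 26.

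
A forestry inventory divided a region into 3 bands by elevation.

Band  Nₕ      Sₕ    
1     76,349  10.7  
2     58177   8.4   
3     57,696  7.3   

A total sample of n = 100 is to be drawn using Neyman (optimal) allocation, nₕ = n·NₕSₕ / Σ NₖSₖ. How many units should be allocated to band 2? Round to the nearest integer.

1: NₕSₕ = 76349·10.7 = 816934.3
2: NₕSₕ = 58177·8.4 = 488686.8
3: NₕSₕ = 57696·7.3 = 421180.8
Σ NₕSₕ = 1726801.9.
n_2 = 100·488686.8/1726801.9 = 28.300... → 28.

28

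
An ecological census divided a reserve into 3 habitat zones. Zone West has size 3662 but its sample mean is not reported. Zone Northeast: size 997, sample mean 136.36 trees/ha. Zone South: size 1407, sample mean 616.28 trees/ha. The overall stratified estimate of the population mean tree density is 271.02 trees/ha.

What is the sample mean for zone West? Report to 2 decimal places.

N = 3662 + 997 + 1407 = 6066.
Overall total = μ·N = 271.02·6066 = 1644007.32.
Subtract the known strata: 997·136.36 + 1407·616.28 = 1003056.88.
Remaining total for zone West: 1644007.32 − 1003056.88 = 640950.44.
Divide by its size: 640950.44 / 3662 = 175.0274... → 175.03.

175.03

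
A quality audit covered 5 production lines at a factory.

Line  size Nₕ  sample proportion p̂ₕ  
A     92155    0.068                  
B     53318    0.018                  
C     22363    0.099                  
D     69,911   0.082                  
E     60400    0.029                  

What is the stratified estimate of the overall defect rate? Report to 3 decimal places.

0.057

Wₕ = Nₕ/N with N = 298147: 0.3091, 0.1788, 0.0750, 0.2345, 0.2026.
p̂_st = 0.3091·0.068 + 0.1788·0.018 + 0.0750·0.099 + 0.2345·0.082 + 0.2026·0.029 ≈ 0.05677... → 0.057.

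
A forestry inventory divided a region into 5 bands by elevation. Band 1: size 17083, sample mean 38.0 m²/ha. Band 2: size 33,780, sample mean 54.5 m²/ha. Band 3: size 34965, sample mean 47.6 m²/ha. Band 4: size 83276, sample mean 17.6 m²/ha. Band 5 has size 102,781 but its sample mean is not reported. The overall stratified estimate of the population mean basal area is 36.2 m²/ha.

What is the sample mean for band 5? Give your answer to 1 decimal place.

41.1

N = 17083 + 33780 + 34965 + 83276 + 102781 = 271885.
Overall total = μ·N = 36.2·271885 = 9842237.
Subtract the known strata: 17083·38.0 + 33780·54.5 + 34965·47.6 + 83276·17.6 = 5620155.6.
Remaining total for band 5: 9842237 − 5620155.6 = 4222081.4.
Divide by its size: 4222081.4 / 102781 = 41.078... → 41.1.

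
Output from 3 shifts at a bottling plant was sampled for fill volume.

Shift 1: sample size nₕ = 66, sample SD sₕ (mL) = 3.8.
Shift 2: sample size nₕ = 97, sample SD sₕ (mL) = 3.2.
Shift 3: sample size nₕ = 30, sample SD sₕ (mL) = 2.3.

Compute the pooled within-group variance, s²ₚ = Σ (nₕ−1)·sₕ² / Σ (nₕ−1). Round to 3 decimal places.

1: (66−1)·3.8² = 65·14.44 = 938.6
2: (97−1)·3.2² = 96·10.24 = 983.04
3: (30−1)·2.3² = 29·5.29 = 153.41
Numerator = 2075.05; denominator = Σ(nₕ−1) = 190.
s²ₚ = 2075.05/190 = 10.92132... → 10.921.

10.921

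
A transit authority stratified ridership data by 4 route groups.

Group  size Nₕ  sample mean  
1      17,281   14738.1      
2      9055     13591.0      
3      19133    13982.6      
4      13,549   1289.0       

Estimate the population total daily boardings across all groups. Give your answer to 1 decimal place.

662749357.9

Estimate total by summing Nₕ·x̄ₕ over strata.
17281·14738.1 + 9055·13591.0 + 19133·13982.6 + 13549·1289.0 = 254689106.1 + 123066505 + 267529085.8 + 17464661 = 662749357.9.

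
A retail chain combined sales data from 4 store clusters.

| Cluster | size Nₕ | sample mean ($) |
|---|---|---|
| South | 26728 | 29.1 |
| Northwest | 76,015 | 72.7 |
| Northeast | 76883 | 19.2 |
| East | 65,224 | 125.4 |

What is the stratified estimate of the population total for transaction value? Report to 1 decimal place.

Population total = Σ Nₕ·x̄ₕ (each stratum's size times its mean).
26728·29.1 + 76015·72.7 + 76883·19.2 + 65224·125.4 = 777784.8 + 5526290.5 + 1476153.6 + 8179089.6 = 15959318.5.

15959318.5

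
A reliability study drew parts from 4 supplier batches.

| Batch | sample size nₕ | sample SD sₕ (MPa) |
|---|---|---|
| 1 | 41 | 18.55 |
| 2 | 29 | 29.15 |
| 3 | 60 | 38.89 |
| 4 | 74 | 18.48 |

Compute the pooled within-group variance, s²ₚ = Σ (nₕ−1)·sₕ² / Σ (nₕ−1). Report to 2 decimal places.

Degrees of freedom: 40 + 28 + 59 + 73 = 200.
Σ(nₕ−1)sₕ² = 40·344.1025 + 28·849.7225 + 59·1512.4321 + 73·341.5104 = 151720.0831.
s²ₚ = 151720.0831 / 200 = 758.6004... → 758.60.

758.60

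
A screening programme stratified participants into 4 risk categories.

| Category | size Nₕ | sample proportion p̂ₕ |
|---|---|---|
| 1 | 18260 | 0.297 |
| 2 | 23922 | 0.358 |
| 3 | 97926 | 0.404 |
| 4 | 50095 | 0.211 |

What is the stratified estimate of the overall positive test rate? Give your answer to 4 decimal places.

Wₕ = Nₕ/N with N = 190203: 0.0960, 0.1258, 0.5148, 0.2634.
p̂_st = 0.0960·0.297 + 0.1258·0.358 + 0.5148·0.404 + 0.2634·0.211 ≈ 0.337111... → 0.3371.

0.3371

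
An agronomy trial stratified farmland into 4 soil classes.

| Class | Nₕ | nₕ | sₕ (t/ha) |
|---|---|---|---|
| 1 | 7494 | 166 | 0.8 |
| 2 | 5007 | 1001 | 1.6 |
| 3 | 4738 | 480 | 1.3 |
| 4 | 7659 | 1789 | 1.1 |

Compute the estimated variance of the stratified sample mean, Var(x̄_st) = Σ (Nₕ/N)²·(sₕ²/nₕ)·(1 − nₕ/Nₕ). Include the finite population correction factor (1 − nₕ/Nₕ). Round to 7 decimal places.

0.0005879

N = 24898; Wₕ = Nₕ/N.
class 1: (7494/24898)²·0.8²/166·(1 − 166/7494) = 0.0003415404
class 2: (5007/24898)²·1.6²/1001·(1 − 1001/5007) = 0.0000827495
class 3: (4738/24898)²·1.3²/480·(1 − 480/4738) = 0.0001145822
class 4: (7659/24898)²·1.1²/1789·(1 − 1789/7659) = 0.0000490519
Sum = 0.0005879241 → 0.0005879.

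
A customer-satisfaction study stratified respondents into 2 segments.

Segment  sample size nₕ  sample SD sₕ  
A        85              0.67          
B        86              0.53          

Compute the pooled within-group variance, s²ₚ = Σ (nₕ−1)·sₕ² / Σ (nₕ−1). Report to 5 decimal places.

0.36440

Degrees of freedom: 84 + 85 = 169.
Σ(nₕ−1)sₕ² = 84·0.4489 + 85·0.2809 = 61.5841.
s²ₚ = 61.5841 / 169 = 0.3644030... → 0.36440.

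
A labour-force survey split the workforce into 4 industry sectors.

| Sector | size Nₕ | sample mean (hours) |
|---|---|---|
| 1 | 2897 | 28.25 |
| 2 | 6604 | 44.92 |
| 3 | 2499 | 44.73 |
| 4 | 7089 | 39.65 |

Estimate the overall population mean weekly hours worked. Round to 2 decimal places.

N = 2897 + 6604 + 2499 + 7089 = 19089.
Overall mean = Σ (Nₕ/N)·x̄ₕ — weight by population share, not a simple average.
Σ Nₕx̄ₕ = 2897·28.25 + 6604·44.92 + 2499·44.73 + 7089·39.65 = 81840.25 + 296651.68 + 111780.27 + 281078.85 = 771351.05.
Divide by N: 771351.05 / 19089 = 40.4081... → 40.41.

40.41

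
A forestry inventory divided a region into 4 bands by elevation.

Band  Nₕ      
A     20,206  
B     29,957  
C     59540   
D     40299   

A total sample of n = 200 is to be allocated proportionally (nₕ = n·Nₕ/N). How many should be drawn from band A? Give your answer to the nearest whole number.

27

Share of band A = 20206/150002 = 0.13470.
Allocate 200 × 0.13470 = 26.941... → 27.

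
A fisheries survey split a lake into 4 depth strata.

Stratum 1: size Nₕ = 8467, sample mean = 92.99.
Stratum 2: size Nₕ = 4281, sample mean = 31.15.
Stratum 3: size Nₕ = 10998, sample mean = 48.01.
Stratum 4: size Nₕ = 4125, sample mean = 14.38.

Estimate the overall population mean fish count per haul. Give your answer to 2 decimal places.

x̄_st = (Σ Nₕx̄ₕ) / (Σ Nₕ) = (8467·92.99 + 4281·31.15 + 10998·48.01 + 4125·14.38) / 27871
= 1508030.96 / 27871 = 54.1075... → 54.11.

54.11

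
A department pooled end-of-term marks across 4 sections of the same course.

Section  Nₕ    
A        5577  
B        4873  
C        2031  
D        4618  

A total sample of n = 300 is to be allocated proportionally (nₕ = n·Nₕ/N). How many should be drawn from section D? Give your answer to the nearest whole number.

81

N = 5577 + 4873 + 2031 + 4618 = 17099.
n_D = 300·4618/17099 = 81.022... → 81.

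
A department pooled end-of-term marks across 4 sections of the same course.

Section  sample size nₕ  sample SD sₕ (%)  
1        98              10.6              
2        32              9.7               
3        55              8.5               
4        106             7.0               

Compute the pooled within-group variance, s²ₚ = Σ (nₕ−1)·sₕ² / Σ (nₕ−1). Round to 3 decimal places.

1: (98−1)·10.6² = 97·112.36 = 10898.92
2: (32−1)·9.7² = 31·94.09 = 2916.79
3: (55−1)·8.5² = 54·72.25 = 3901.5
4: (106−1)·7.0² = 105·49 = 5145
Numerator = 22862.21; denominator = Σ(nₕ−1) = 287.
s²ₚ = 22862.21/287 = 79.65927... → 79.659.

79.659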